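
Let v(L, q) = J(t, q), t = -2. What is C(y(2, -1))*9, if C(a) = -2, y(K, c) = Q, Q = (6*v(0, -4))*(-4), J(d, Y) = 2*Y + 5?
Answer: -18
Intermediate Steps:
J(d, Y) = 5 + 2*Y
v(L, q) = 5 + 2*q
Q = 72 (Q = (6*(5 + 2*(-4)))*(-4) = (6*(5 - 8))*(-4) = (6*(-3))*(-4) = -18*(-4) = 72)
y(K, c) = 72
C(y(2, -1))*9 = -2*9 = -18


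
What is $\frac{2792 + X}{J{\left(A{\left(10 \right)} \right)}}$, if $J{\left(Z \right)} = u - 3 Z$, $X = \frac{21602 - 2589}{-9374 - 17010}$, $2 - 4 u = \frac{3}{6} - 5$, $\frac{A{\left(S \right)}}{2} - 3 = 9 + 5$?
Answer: $- \frac{73645115}{2648294} \approx -27.809$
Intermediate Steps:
$A{\left(S \right)} = 34$ ($A{\left(S \right)} = 6 + 2 \left(9 + 5\right) = 6 + 2 \cdot 14 = 6 + 28 = 34$)
$u = \frac{13}{8}$ ($u = \frac{1}{2} - \frac{\frac{3}{6} - 5}{4} = \frac{1}{2} - \frac{3 \cdot \frac{1}{6} - 5}{4} = \frac{1}{2} - \frac{\frac{1}{2} - 5}{4} = \frac{1}{2} - - \frac{9}{8} = \frac{1}{2} + \frac{9}{8} = \frac{13}{8} \approx 1.625$)
$X = - \frac{19013}{26384}$ ($X = \frac{19013}{-26384} = 19013 \left(- \frac{1}{26384}\right) = - \frac{19013}{26384} \approx -0.72063$)
$J{\left(Z \right)} = \frac{13}{8} - 3 Z$
$\frac{2792 + X}{J{\left(A{\left(10 \right)} \right)}} = \frac{2792 - \frac{19013}{26384}}{\frac{13}{8} - 102} = \frac{73645115}{26384 \left(\frac{13}{8} - 102\right)} = \frac{73645115}{26384 \left(- \frac{803}{8}\right)} = \frac{73645115}{26384} \left(- \frac{8}{803}\right) = - \frac{73645115}{2648294}$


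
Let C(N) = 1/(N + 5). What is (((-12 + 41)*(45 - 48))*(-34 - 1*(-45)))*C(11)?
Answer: -957/16 ≈ -59.813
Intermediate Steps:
C(N) = 1/(5 + N)
(((-12 + 41)*(45 - 48))*(-34 - 1*(-45)))*C(11) = (((-12 + 41)*(45 - 48))*(-34 - 1*(-45)))/(5 + 11) = ((29*(-3))*(-34 + 45))/16 = -87*11*(1/16) = -957*1/16 = -957/16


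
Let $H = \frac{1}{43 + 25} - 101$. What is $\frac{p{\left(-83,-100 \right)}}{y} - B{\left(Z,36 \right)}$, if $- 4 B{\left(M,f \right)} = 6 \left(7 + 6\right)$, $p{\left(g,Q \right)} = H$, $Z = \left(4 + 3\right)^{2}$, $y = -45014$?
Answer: $\frac{59695431}{3060952} \approx 19.502$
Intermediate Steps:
$Z = 49$ ($Z = 7^{2} = 49$)
$H = - \frac{6867}{68}$ ($H = \frac{1}{68} - 101 = - \frac{6867}{68} \approx -100.99$)
$p{\left(g,Q \right)} = - \frac{6867}{68}$
$B{\left(M,f \right)} = - \frac{39}{2}$ ($B{\left(M,f \right)} = - \frac{6 \left(7 + 6\right)}{4} = - \frac{6 \cdot 13}{4} = \left(- \frac{1}{4}\right) 78 = - \frac{39}{2}$)
$\frac{p{\left(-83,-100 \right)}}{y} - B{\left(Z,36 \right)} = - \frac{6867}{68 \left(-45014\right)} - - \frac{39}{2} = \left(- \frac{6867}{68}\right) \left(- \frac{1}{45014}\right) + \frac{39}{2} = \frac{6867}{3060952} + \frac{39}{2} = \frac{59695431}{3060952}$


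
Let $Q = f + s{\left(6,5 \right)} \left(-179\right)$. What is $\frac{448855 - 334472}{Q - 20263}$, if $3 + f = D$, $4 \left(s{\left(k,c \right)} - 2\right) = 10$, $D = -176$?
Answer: $- \frac{228766}{42495} \approx -5.3834$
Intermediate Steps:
$s{\left(k,c \right)} = \frac{9}{2}$ ($s{\left(k,c \right)} = 2 + \frac{1}{4} \cdot 10 = 2 + \frac{5}{2} = \frac{9}{2}$)
$f = -179$ ($f = -3 - 176 = -179$)
$Q = - \frac{1969}{2}$ ($Q = -179 + \frac{9}{2} \left(-179\right) = -179 - \frac{1611}{2} = - \frac{1969}{2} \approx -984.5$)
$\frac{448855 - 334472}{Q - 20263} = \frac{448855 - 334472}{- \frac{1969}{2} - 20263} = \frac{114383}{- \frac{42495}{2}} = 114383 \left(- \frac{2}{42495}\right) = - \frac{228766}{42495}$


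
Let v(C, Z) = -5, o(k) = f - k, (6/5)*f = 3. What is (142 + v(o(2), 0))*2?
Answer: 274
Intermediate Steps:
f = 5/2 (f = (⅚)*3 = 5/2 ≈ 2.5000)
o(k) = 5/2 - k
(142 + v(o(2), 0))*2 = (142 - 5)*2 = 137*2 = 274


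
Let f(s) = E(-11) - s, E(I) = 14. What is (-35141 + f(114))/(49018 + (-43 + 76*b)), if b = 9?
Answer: -11747/16553 ≈ -0.70966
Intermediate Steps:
f(s) = 14 - s
(-35141 + f(114))/(49018 + (-43 + 76*b)) = (-35141 + (14 - 1*114))/(49018 + (-43 + 76*9)) = (-35141 + (14 - 114))/(49018 + (-43 + 684)) = (-35141 - 100)/(49018 + 641) = -35241/49659 = -35241*1/49659 = -11747/16553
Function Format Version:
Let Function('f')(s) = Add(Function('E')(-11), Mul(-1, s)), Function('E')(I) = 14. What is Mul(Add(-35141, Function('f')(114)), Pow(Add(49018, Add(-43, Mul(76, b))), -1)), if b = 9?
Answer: Rational(-11747, 16553) ≈ -0.70966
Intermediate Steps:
Function('f')(s) = Add(14, Mul(-1, s))
Mul(Add(-35141, Function('f')(114)), Pow(Add(49018, Add(-43, Mul(76, b))), -1)) = Mul(Add(-35141, Add(14, Mul(-1, 114))), Pow(Add(49018, Add(-43, Mul(76, 9))), -1)) = Mul(Add(-35141, Add(14, -114)), Pow(Add(49018, Add(-43, 684)), -1)) = Mul(Add(-35141, -100), Pow(Add(49018, 641), -1)) = Mul(-35241, Pow(49659, -1)) = Mul(-35241, Rational(1, 49659)) = Rational(-11747, 16553)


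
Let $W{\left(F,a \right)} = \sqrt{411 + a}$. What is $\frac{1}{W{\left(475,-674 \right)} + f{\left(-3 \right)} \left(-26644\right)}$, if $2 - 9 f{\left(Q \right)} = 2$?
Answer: $- \frac{i \sqrt{263}}{263} \approx - 0.061663 i$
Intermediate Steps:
$f{\left(Q \right)} = 0$ ($f{\left(Q \right)} = \frac{2}{9} - \frac{2}{9} = 0$)
$\frac{1}{W{\left(475,-674 \right)} + f{\left(-3 \right)} \left(-26644\right)} = \frac{1}{\sqrt{411 - 674} + 0 \left(-26644\right)} = \frac{1}{\sqrt{-263} + 0} = \frac{1}{i \sqrt{263} + 0} = \frac{1}{i \sqrt{263}} = - \frac{i \sqrt{263}}{263}$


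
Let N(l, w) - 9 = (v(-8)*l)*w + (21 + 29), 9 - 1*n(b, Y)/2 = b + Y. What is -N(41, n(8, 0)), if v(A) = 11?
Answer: -961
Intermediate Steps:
n(b, Y) = 18 - 2*Y - 2*b (n(b, Y) = 18 - 2*(b + Y) = 18 - 2*(Y + b) = 18 + (-2*Y - 2*b) = 18 - 2*Y - 2*b)
N(l, w) = 59 + 11*l*w (N(l, w) = 9 + ((11*l)*w + (21 + 29)) = 9 + (11*l*w + 50) = 9 + (50 + 11*l*w) = 59 + 11*l*w)
-N(41, n(8, 0)) = -(59 + 11*41*(18 - 2*0 - 2*8)) = -(59 + 11*41*(18 + 0 - 16)) = -(59 + 11*41*2) = -(59 + 902) = -1*961 = -961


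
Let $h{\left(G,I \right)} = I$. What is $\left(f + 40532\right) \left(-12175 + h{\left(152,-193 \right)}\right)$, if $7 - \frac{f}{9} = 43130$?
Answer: $4298807600$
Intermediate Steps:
$f = -388107$ ($f = 63 - 388170 = -388107$)
$\left(f + 40532\right) \left(-12175 + h{\left(152,-193 \right)}\right) = \left(-388107 + 40532\right) \left(-12175 - 193\right) = \left(-347575\right) \left(-12368\right) = 4298807600$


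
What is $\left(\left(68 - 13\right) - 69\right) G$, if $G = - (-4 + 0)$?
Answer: $-56$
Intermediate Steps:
$G = 4$ ($G = \left(-1\right) \left(-4\right) = 4$)
$\left(\left(68 - 13\right) - 69\right) G = \left(\left(68 - 13\right) - 69\right) 4 = \left(55 - 69\right) 4 = \left(-14\right) 4 = -56$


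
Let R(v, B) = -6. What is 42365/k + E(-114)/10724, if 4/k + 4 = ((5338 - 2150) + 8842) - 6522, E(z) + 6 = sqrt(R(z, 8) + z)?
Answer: 312573714877/5362 + I*sqrt(30)/5362 ≈ 5.8294e+7 + 0.0010215*I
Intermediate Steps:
E(z) = -6 + sqrt(-6 + z)
k = 1/1376 (k = 4/(-4 + (((5338 - 2150) + 8842) - 6522)) = 4/(-4 + ((3188 + 8842) - 6522)) = 4/(-4 + (12030 - 6522)) = 4/(-4 + 5508) = 4/5504 = 4*(1/5504) = 1/1376 ≈ 0.00072674)
42365/k + E(-114)/10724 = 42365/(1/1376) + (-6 + sqrt(-6 - 114))/10724 = 42365*1376 + (-6 + sqrt(-120))*(1/10724) = 58294240 + (-6 + 2*I*sqrt(30))*(1/10724) = 58294240 + (-3/5362 + I*sqrt(30)/5362) = 312573714877/5362 + I*sqrt(30)/5362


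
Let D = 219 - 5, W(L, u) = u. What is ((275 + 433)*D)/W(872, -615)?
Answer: -50504/205 ≈ -246.36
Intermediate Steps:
D = 214
((275 + 433)*D)/W(872, -615) = ((275 + 433)*214)/(-615) = (708*214)*(-1/615) = 151512*(-1/615) = -50504/205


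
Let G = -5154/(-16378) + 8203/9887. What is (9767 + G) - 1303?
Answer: 685377391518/80964643 ≈ 8465.1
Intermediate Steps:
G = 92653166/80964643 (G = -5154*(-1/16378) + 8203*(1/9887) = 2577/8189 + 8203/9887 = 92653166/80964643 ≈ 1.1444)
(9767 + G) - 1303 = (9767 + 92653166/80964643) - 1303 = 790874321347/80964643 - 1303 = 685377391518/80964643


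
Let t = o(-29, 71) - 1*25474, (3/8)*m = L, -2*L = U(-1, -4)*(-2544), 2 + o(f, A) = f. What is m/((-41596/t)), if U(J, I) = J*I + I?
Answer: 0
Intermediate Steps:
U(J, I) = I + I*J (U(J, I) = I*J + I = I + I*J)
o(f, A) = -2 + f
L = 0 (L = -(-4*(1 - 1))*(-2544)/2 = -(-4*0)*(-2544)/2 = -0*(-2544) = -1/2*0 = 0)
m = 0 (m = (8/3)*0 = 0)
t = -25505 (t = (-2 - 29) - 1*25474 = -31 - 25474 = -25505)
m/((-41596/t)) = 0/((-41596/(-25505))) = 0/((-41596*(-1/25505))) = 0/(41596/25505) = 0*(25505/41596) = 0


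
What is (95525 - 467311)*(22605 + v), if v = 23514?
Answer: -17146398534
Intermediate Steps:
(95525 - 467311)*(22605 + v) = (95525 - 467311)*(22605 + 23514) = -371786*46119 = -17146398534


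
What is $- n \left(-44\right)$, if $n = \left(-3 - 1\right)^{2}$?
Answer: $704$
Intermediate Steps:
$n = 16$ ($n = \left(-4\right)^{2} = 16$)
$- n \left(-44\right) = \left(-1\right) 16 \left(-44\right) = \left(-16\right) \left(-44\right) = 704$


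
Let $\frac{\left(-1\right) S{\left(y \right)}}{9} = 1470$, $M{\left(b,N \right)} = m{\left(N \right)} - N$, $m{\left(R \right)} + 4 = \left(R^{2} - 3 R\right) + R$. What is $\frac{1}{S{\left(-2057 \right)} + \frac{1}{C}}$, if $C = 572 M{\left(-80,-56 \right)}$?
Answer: $- \frac{1887600}{24972947999} \approx -7.5586 \cdot 10^{-5}$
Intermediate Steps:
$m{\left(R \right)} = -4 + R^{2} - 2 R$ ($m{\left(R \right)} = -4 + \left(\left(R^{2} - 3 R\right) + R\right) = -4 + \left(R^{2} - 2 R\right) = -4 + R^{2} - 2 R$)
$M{\left(b,N \right)} = -4 + N^{2} - 3 N$ ($M{\left(b,N \right)} = \left(-4 + N^{2} - 2 N\right) - N = -4 + N^{2} - 3 N$)
$S{\left(y \right)} = -13230$ ($S{\left(y \right)} = \left(-9\right) 1470 = -13230$)
$C = 1887600$ ($C = 572 \left(-4 + \left(-56\right)^{2} - -168\right) = 572 \left(-4 + 3136 + 168\right) = 572 \cdot 3300 = 1887600$)
$\frac{1}{S{\left(-2057 \right)} + \frac{1}{C}} = \frac{1}{-13230 + \frac{1}{1887600}} = \frac{1}{- \frac{24972947999}{1887600}} = - \frac{1887600}{24972947999}$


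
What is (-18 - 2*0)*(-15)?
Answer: 270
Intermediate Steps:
(-18 - 2*0)*(-15) = (-18 + 0)*(-15) = -18*(-15) = 270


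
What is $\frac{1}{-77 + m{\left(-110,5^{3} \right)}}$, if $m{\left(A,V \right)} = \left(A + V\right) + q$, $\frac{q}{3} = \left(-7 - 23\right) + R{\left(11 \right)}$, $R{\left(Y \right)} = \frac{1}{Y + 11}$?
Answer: $- \frac{22}{3341} \approx -0.0065849$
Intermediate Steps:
$R{\left(Y \right)} = \frac{1}{11 + Y}$
$q = - \frac{1977}{22}$ ($q = 3 \left(\left(-7 - 23\right) + \frac{1}{11 + 11}\right) = 3 \left(-30 + \frac{1}{22}\right) = 3 \left(- \frac{659}{22}\right) = - \frac{1977}{22} \approx -89.864$)
$m{\left(A,V \right)} = - \frac{1977}{22} + A + V$ ($m{\left(A,V \right)} = \left(A + V\right) - \frac{1977}{22} = - \frac{1977}{22} + A + V$)
$\frac{1}{-77 + m{\left(-110,5^{3} \right)}} = \frac{1}{-77 - \left(\frac{4397}{22} - 125\right)} = \frac{1}{-77 - \frac{1647}{22}} = \frac{1}{- \frac{3341}{22}} = - \frac{22}{3341}$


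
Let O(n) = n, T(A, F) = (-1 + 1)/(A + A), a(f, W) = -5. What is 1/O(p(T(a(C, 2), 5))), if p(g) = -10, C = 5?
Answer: -⅒ ≈ -0.10000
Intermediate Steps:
T(A, F) = 0 (T(A, F) = 0/((2*A)) = 0*(1/(2*A)) = 0)
1/O(p(T(a(C, 2), 5))) = 1/(-10) = -⅒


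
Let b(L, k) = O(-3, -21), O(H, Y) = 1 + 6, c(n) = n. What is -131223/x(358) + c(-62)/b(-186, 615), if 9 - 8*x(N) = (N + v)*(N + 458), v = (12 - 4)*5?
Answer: -4262190/757771 ≈ -5.6246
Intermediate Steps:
v = 40 (v = 8*5 = 40)
O(H, Y) = 7
b(L, k) = 7
x(N) = 9/8 - (40 + N)*(458 + N)/8 (x(N) = 9/8 - (N + 40)*(N + 458)/8 = 9/8 - (40 + N)*(458 + N)/8)
-131223/x(358) + c(-62)/b(-186, 615) = -131223/(-18311/8 - 249/4*358 - ⅛*358²) - 62/7 = -131223/(-18311/8 - 44571/2 - ⅛*128164) - 62*⅐ = -131223/(-18311/8 - 44571/2 - 32041/2) - 62/7 = -131223/(-324759/8) - 62/7 = -131223*(-8/324759) - 62/7 = 349928/108253 - 62/7 = -4262190/757771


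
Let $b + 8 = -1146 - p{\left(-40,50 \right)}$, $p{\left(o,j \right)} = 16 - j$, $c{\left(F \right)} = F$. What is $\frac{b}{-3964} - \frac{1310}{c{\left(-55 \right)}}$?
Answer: $\frac{262722}{10901} \approx 24.101$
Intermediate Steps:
$b = -1120$ ($b = -8 - \left(1162 - 50\right) = -8 - 1112 = -1120$)
$\frac{b}{-3964} - \frac{1310}{c{\left(-55 \right)}} = - \frac{1120}{-3964} - \frac{1310}{-55} = \left(-1120\right) \left(- \frac{1}{3964}\right) - - \frac{262}{11} = \frac{280}{991} + \frac{262}{11} = \frac{262722}{10901}$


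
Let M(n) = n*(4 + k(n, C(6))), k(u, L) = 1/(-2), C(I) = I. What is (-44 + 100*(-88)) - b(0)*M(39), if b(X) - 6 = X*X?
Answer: -9663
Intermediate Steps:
k(u, L) = -½
b(X) = 6 + X² (b(X) = 6 + X*X = 6 + X²)
M(n) = 7*n/2 (M(n) = n*(4 - ½) = n*(7/2) = 7*n/2)
(-44 + 100*(-88)) - b(0)*M(39) = (-44 + 100*(-88)) - (6 + 0²)*(7/2)*39 = (-44 - 8800) - (6 + 0)*273/2 = -8844 - 6*273/2 = -8844 - 1*819 = -8844 - 819 = -9663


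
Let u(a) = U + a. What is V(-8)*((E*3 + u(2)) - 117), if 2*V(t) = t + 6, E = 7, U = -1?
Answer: 95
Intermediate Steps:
V(t) = 3 + t/2 (V(t) = (t + 6)/2 = (6 + t)/2 = 3 + t/2)
u(a) = -1 + a
V(-8)*((E*3 + u(2)) - 117) = (3 + (½)*(-8))*((7*3 + (-1 + 2)) - 117) = (3 - 4)*((21 + 1) - 117) = -(22 - 117) = -1*(-95) = 95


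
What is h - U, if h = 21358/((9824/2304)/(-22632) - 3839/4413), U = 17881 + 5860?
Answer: -100711109928281/2085673549 ≈ -48287.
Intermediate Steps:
U = 23741
h = -51195134201472/2085673549 (h = 21358/((9824*(1/2304))*(-1/22632) - 3839*1/4413) = 21358/((307/72)*(-1/22632) - 3839/4413) = 21358/(-307/1629504 - 3839/4413) = 21358/(-2085673549/2397000384) = 21358*(-2397000384/2085673549) = -51195134201472/2085673549 ≈ -24546.)
h - U = -51195134201472/2085673549 - 1*23741 = -51195134201472/2085673549 - 23741 = -100711109928281/2085673549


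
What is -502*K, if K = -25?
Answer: 12550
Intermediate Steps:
-502*K = -502*(-25) = 12550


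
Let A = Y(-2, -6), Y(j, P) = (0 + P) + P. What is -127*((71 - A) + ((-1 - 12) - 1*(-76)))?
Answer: -18542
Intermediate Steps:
Y(j, P) = 2*P (Y(j, P) = P + P = 2*P)
A = -12 (A = 2*(-6) = -12)
-127*((71 - A) + ((-1 - 12) - 1*(-76))) = -127*((71 - 1*(-12)) + ((-1 - 12) - 1*(-76))) = -127*((71 + 12) + (-13 + 76)) = -127*(83 + 63) = -127*146 = -18542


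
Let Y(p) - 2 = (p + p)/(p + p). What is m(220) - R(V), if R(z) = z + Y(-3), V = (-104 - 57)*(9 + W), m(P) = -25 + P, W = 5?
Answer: 2446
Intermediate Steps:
Y(p) = 3 (Y(p) = 2 + (p + p)/(p + p) = 2 + (2*p)/((2*p)) = 2 + (2*p)*(1/(2*p)) = 2 + 1 = 3)
V = -2254 (V = (-104 - 57)*(9 + 5) = -161*14 = -2254)
R(z) = 3 + z (R(z) = z + 3 = 3 + z)
m(220) - R(V) = (-25 + 220) - (3 - 2254) = 195 - 1*(-2251) = 195 + 2251 = 2446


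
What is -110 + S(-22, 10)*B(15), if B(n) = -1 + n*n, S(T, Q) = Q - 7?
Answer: 562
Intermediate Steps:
S(T, Q) = -7 + Q
B(n) = -1 + n²
-110 + S(-22, 10)*B(15) = -110 + (-7 + 10)*(-1 + 15²) = -110 + 3*(-1 + 225) = -110 + 3*224 = -110 + 672 = 562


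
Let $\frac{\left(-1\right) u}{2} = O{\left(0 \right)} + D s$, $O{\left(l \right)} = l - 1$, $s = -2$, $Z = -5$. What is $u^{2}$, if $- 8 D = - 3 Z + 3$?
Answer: $49$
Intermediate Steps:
$O{\left(l \right)} = -1 + l$
$D = - \frac{9}{4}$ ($D = - \frac{\left(-3\right) \left(-5\right) + 3}{8} = - \frac{15 + 3}{8} = \left(- \frac{1}{8}\right) 18 = - \frac{9}{4} \approx -2.25$)
$u = -7$ ($u = - 2 \left(\left(-1 + 0\right) - - \frac{9}{2}\right) = - 2 \left(-1 + \frac{9}{2}\right) = \left(-2\right) \frac{7}{2} = -7$)
$u^{2} = \left(-7\right)^{2} = 49$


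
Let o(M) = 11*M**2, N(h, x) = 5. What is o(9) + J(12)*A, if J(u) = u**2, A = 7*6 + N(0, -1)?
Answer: 7659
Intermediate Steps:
A = 47 (A = 7*6 + 5 = 42 + 5 = 47)
o(9) + J(12)*A = 11*9**2 + 12**2*47 = 11*81 + 144*47 = 891 + 6768 = 7659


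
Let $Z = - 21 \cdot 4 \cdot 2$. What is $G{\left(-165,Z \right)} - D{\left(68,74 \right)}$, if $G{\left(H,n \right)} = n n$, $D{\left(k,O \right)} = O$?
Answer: $28150$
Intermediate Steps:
$Z = -168$ ($Z = \left(-21\right) 8 = -168$)
$G{\left(H,n \right)} = n^{2}$
$G{\left(-165,Z \right)} - D{\left(68,74 \right)} = \left(-168\right)^{2} - 74 = 28224 - 74 = 28150$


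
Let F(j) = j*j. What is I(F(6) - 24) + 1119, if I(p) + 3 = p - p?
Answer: 1116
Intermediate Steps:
F(j) = j²
I(p) = -3 (I(p) = -3 + (p - p) = -3 + 0 = -3)
I(F(6) - 24) + 1119 = -3 + 1119 = 1116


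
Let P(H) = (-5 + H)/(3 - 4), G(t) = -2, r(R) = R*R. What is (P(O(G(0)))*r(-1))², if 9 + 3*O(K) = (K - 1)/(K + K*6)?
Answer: 12321/196 ≈ 62.862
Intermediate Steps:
r(R) = R²
O(K) = -3 + (-1 + K)/(21*K) (O(K) = -3 + ((K - 1)/(K + K*6))/3 = -3 + ((-1 + K)/(K + 6*K))/3 = -3 + ((-1 + K)/((7*K)))/3 = -3 + ((-1 + K)*(1/(7*K)))/3 = -3 + ((-1 + K)/(7*K))/3 = -3 + (-1 + K)/(21*K))
P(H) = 5 - H (P(H) = (-5 + H)/(-1) = (-5 + H)*(-1) = 5 - H)
(P(O(G(0)))*r(-1))² = ((5 - (-1 - 62*(-2))/(21*(-2)))*(-1)²)² = ((5 - (-1)*(-1 + 124)/(21*2))*1)² = ((5 - (-1)*123/(21*2))*1)² = ((5 - 1*(-41/14))*1)² = ((5 + 41/14)*1)² = ((111/14)*1)² = (111/14)² = 12321/196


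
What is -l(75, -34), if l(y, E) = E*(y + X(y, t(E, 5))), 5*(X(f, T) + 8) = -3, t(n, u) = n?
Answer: 11288/5 ≈ 2257.6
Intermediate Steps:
X(f, T) = -43/5 (X(f, T) = -8 + (⅕)*(-3) = -8 - ⅗ = -43/5)
l(y, E) = E*(-43/5 + y) (l(y, E) = E*(y - 43/5) = E*(-43/5 + y))
-l(75, -34) = -(-34)*(-43 + 5*75)/5 = -(-34)*(-43 + 375)/5 = -(-34)*332/5 = -1*(-11288/5) = 11288/5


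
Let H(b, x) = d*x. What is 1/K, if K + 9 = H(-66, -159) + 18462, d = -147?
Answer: 1/41826 ≈ 2.3909e-5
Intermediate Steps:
H(b, x) = -147*x
K = 41826 (K = -9 + (-147*(-159) + 18462) = -9 + (23373 + 18462) = -9 + 41835 = 41826)
1/K = 1/41826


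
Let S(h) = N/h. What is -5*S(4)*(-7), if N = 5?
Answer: 175/4 ≈ 43.750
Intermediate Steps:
S(h) = 5/h
-5*S(4)*(-7) = -25/4*(-7) = 175/4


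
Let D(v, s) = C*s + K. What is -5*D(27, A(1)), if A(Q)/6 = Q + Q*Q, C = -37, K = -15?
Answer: 2295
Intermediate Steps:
A(Q) = 6*Q + 6*Q**2 (A(Q) = 6*(Q + Q*Q) = 6*(Q + Q**2) = 6*Q + 6*Q**2)
D(v, s) = -15 - 37*s (D(v, s) = -37*s - 15 = -15 - 37*s)
-5*D(27, A(1)) = -5*(-15 - 222*(1 + 1)) = -5*(-15 - 222*2) = -5*(-15 - 37*12) = -5*(-15 - 444) = -5*(-459) = 2295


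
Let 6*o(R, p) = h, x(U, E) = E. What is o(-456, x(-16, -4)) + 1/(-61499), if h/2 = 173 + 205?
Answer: 7748873/61499 ≈ 126.00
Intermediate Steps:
h = 756 (h = 2*(173 + 205) = 2*378 = 756)
o(R, p) = 126 (o(R, p) = (⅙)*756 = 126)
o(-456, x(-16, -4)) + 1/(-61499) = 126 + 1/(-61499) = 126 - 1/61499 = 7748873/61499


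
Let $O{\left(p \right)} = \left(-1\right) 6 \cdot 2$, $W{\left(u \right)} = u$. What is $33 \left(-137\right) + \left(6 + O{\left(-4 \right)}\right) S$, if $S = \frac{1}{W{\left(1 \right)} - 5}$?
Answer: $- \frac{9039}{2} \approx -4519.5$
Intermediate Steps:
$O{\left(p \right)} = -12$ ($O{\left(p \right)} = \left(-6\right) 2 = -12$)
$S = - \frac{1}{4}$ ($S = \frac{1}{1 - 5} = \frac{1}{-4} = - \frac{1}{4} \approx -0.25$)
$33 \left(-137\right) + \left(6 + O{\left(-4 \right)}\right) S = 33 \left(-137\right) + \left(6 - 12\right) \left(- \frac{1}{4}\right) = -4521 - - \frac{3}{2} = -4521 + \frac{3}{2} = - \frac{9039}{2}$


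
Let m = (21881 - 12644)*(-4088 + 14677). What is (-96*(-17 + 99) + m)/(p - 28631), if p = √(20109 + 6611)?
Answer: -2800189704951/819707441 - 391210884*√1670/819707441 ≈ -3435.6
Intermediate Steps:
p = 4*√1670 (p = √26720 = 4*√1670 ≈ 163.46)
m = 97810593 (m = 9237*10589 = 97810593)
(-96*(-17 + 99) + m)/(p - 28631) = (-96*(-17 + 99) + 97810593)/(4*√1670 - 28631) = (-96*82 + 97810593)/(-28631 + 4*√1670) = (-7872 + 97810593)/(-28631 + 4*√1670) = 97802721/(-28631 + 4*√1670)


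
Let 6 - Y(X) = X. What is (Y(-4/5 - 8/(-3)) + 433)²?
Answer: 42994249/225 ≈ 1.9109e+5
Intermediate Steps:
Y(X) = 6 - X
(Y(-4/5 - 8/(-3)) + 433)² = ((6 - (-4/5 - 8/(-3))) + 433)² = ((6 - (-4*⅕ - 8*(-⅓))) + 433)² = ((6 - (-⅘ + 8/3)) + 433)² = ((6 - 1*28/15) + 433)² = ((6 - 28/15) + 433)² = (62/15 + 433)² = (6557/15)² = 42994249/225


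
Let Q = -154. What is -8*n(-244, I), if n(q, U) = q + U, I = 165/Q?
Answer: 13724/7 ≈ 1960.6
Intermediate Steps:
I = -15/14 (I = 165/(-154) = 165*(-1/154) = -15/14 ≈ -1.0714)
n(q, U) = U + q
-8*n(-244, I) = -8*(-15/14 - 244) = -8*(-3431/14) = 13724/7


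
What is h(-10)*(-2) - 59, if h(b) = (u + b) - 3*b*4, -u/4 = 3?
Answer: -255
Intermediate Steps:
u = -12 (u = -4*3 = -12)
h(b) = -12 - 11*b (h(b) = (-12 + b) - 3*b*4 = (-12 + b) - 12*b = -12 - 11*b)
h(-10)*(-2) - 59 = (-12 - 11*(-10))*(-2) - 59 = (-12 + 110)*(-2) - 59 = 98*(-2) - 59 = -196 - 59 = -255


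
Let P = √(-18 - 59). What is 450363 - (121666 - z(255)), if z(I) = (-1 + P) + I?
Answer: 328951 + I*√77 ≈ 3.2895e+5 + 8.775*I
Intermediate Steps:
P = I*√77 (P = √(-77) = I*√77 ≈ 8.775*I)
z(I) = -1 + I + I*√77 (z(I) = (-1 + I*√77) + I = -1 + I + I*√77)
450363 - (121666 - z(255)) = 450363 - (121666 - (-1 + 255 + I*√77)) = 450363 - (121666 - (254 + I*√77)) = 450363 - (121666 + (-254 - I*√77)) = 450363 - (121412 - I*√77) = 450363 + (-121412 + I*√77) = 328951 + I*√77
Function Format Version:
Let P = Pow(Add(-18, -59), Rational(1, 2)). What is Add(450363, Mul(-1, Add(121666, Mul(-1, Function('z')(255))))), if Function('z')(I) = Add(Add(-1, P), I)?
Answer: Add(328951, Mul(I, Pow(77, Rational(1, 2)))) ≈ Add(3.2895e+5, Mul(8.7750, I))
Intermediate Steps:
P = Mul(I, Pow(77, Rational(1, 2))) (P = Pow(-77, Rational(1, 2)) = Mul(I, Pow(77, Rational(1, 2))) ≈ Mul(8.7750, I))
Function('z')(I) = Add(-1, I, Mul(I, Pow(77, Rational(1, 2)))) (Function('z')(I) = Add(Add(-1, Mul(I, Pow(77, Rational(1, 2)))), I) = Add(-1, I, Mul(I, Pow(77, Rational(1, 2)))))
Add(450363, Mul(-1, Add(121666, Mul(-1, Function('z')(255))))) = Add(450363, Mul(-1, Add(121666, Mul(-1, Add(-1, 255, Mul(I, Pow(77, Rational(1, 2)))))))) = Add(450363, Mul(-1, Add(121666, Mul(-1, Add(254, Mul(I, Pow(77, Rational(1, 2)))))))) = Add(450363, Mul(-1, Add(121666, Add(-254, Mul(-1, I, Pow(77, Rational(1, 2))))))) = Add(450363, Mul(-1, Add(121412, Mul(-1, I, Pow(77, Rational(1, 2)))))) = Add(450363, Add(-121412, Mul(I, Pow(77, Rational(1, 2))))) = Add(328951, Mul(I, Pow(77, Rational(1, 2))))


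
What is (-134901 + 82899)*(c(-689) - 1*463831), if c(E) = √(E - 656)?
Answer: 24120139662 - 52002*I*√1345 ≈ 2.412e+10 - 1.9071e+6*I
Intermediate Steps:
c(E) = √(-656 + E)
(-134901 + 82899)*(c(-689) - 1*463831) = (-134901 + 82899)*(√(-656 - 689) - 1*463831) = -52002*(√(-1345) - 463831) = -52002*(I*√1345 - 463831) = -52002*(-463831 + I*√1345) = 24120139662 - 52002*I*√1345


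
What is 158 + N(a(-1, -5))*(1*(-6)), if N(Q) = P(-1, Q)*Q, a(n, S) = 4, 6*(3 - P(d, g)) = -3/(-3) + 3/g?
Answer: 93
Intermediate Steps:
P(d, g) = 17/6 - 1/(2*g) (P(d, g) = 3 - (-3/(-3) + 3/g)/6 = 3 - (-3*(-⅓) + 3/g)/6 = 3 - (1 + 3/g)/6 = 3 + (-⅙ - 1/(2*g)) = 17/6 - 1/(2*g))
N(Q) = -½ + 17*Q/6 (N(Q) = ((-3 + 17*Q)/(6*Q))*Q = -½ + 17*Q/6)
158 + N(a(-1, -5))*(1*(-6)) = 158 + (-½ + (17/6)*4)*(1*(-6)) = 158 + (-½ + 34/3)*(-6) = 158 + (65/6)*(-6) = 158 - 65 = 93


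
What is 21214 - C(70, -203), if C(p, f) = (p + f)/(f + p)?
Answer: 21213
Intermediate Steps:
C(p, f) = 1 (C(p, f) = (f + p)/(f + p) = 1)
21214 - C(70, -203) = 21214 - 1*1 = 21214 - 1 = 21213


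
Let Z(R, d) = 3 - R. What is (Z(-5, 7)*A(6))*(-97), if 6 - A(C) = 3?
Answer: -2328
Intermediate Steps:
A(C) = 3 (A(C) = 6 - 1*3 = 6 - 3 = 3)
(Z(-5, 7)*A(6))*(-97) = ((3 - 1*(-5))*3)*(-97) = ((3 + 5)*3)*(-97) = (8*3)*(-97) = 24*(-97) = -2328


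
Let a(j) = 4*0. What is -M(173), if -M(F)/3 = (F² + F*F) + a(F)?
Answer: 179574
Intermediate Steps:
a(j) = 0
M(F) = -6*F² (M(F) = -3*((F² + F*F) + 0) = -3*((F² + F²) + 0) = -3*(2*F² + 0) = -6*F²)
-M(173) = -(-6)*173² = -(-6)*29929 = -1*(-179574) = 179574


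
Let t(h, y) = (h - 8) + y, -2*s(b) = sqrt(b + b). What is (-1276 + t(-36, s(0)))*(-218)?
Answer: 287760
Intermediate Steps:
s(b) = -sqrt(2)*sqrt(b)/2 (s(b) = -sqrt(b + b)/2 = -sqrt(2)*sqrt(b)/2)
t(h, y) = -8 + h + y (t(h, y) = (-8 + h) + y = -8 + h + y)
(-1276 + t(-36, s(0)))*(-218) = (-1276 + (-8 - 36 - sqrt(2)*sqrt(0)/2))*(-218) = (-1276 + (-8 - 36 - 1/2*sqrt(2)*0))*(-218) = (-1276 + (-8 - 36 + 0))*(-218) = (-1276 - 44)*(-218) = -1320*(-218) = 287760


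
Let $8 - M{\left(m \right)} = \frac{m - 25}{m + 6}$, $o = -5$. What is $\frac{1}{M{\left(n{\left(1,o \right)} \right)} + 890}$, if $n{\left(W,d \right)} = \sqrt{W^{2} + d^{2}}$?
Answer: $\frac{9156}{8380735} + \frac{31 \sqrt{26}}{8380735} \approx 0.0011114$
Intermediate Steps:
$M{\left(m \right)} = 8 - \frac{-25 + m}{6 + m}$ ($M{\left(m \right)} = 8 - \frac{m - 25}{m + 6} = 8 - \frac{-25 + m}{6 + m}$)
$\frac{1}{M{\left(n{\left(1,o \right)} \right)} + 890} = \frac{1}{\frac{73 + 7 \sqrt{1^{2} + \left(-5\right)^{2}}}{6 + \sqrt{1^{2} + \left(-5\right)^{2}}} + 890} = \frac{1}{\frac{73 + 7 \sqrt{1 + 25}}{6 + \sqrt{1 + 25}} + 890} = \frac{1}{\frac{73 + 7 \sqrt{26}}{6 + \sqrt{26}} + 890} = \frac{1}{890 + \frac{73 + 7 \sqrt{26}}{6 + \sqrt{26}}}$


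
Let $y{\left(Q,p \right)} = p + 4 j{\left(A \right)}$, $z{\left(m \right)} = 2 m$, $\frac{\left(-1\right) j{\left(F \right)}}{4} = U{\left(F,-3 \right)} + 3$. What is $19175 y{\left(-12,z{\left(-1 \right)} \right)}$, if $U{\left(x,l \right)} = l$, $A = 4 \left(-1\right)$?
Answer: $-38350$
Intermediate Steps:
$A = -4$
$j{\left(F \right)} = 0$ ($j{\left(F \right)} = - 4 \left(-3 + 3\right) = \left(-4\right) 0 = 0$)
$y{\left(Q,p \right)} = p$ ($y{\left(Q,p \right)} = p + 4 \cdot 0 = p + 0 = p$)
$19175 y{\left(-12,z{\left(-1 \right)} \right)} = 19175 \cdot 2 \left(-1\right) = 19175 \left(-2\right) = -38350$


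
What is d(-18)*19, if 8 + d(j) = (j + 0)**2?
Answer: 6004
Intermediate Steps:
d(j) = -8 + j**2 (d(j) = -8 + (j + 0)**2 = -8 + j**2)
d(-18)*19 = (-8 + (-18)**2)*19 = (-8 + 324)*19 = 316*19 = 6004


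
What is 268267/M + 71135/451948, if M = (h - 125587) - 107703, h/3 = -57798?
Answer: -5769579236/11487501277 ≈ -0.50225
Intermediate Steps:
h = -173394 (h = 3*(-57798) = -173394)
M = -406684 (M = (-173394 - 125587) - 107703 = -298981 - 107703 = -406684)
268267/M + 71135/451948 = 268267/(-406684) + 71135/451948 = 268267*(-1/406684) + 71135*(1/451948) = -268267/406684 + 71135/451948 = -5769579236/11487501277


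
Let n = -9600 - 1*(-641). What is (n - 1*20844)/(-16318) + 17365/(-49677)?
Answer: 1197161561/810629286 ≈ 1.4768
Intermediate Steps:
n = -8959 (n = -9600 + 641 = -8959)
(n - 1*20844)/(-16318) + 17365/(-49677) = (-8959 - 1*20844)/(-16318) + 17365/(-49677) = (-8959 - 20844)*(-1/16318) + 17365*(-1/49677) = -29803*(-1/16318) - 17365/49677 = 29803/16318 - 17365/49677 = 1197161561/810629286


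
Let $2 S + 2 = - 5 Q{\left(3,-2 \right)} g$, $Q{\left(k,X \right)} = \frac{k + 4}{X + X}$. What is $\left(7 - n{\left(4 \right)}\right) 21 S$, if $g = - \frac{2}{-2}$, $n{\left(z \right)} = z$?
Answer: $\frac{1701}{8} \approx 212.63$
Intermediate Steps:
$g = 1$ ($g = \left(-2\right) \left(- \frac{1}{2}\right) = 1$)
$Q{\left(k,X \right)} = \frac{4 + k}{2 X}$
$S = \frac{27}{8}$ ($S = -1 + \frac{- 5 \frac{4 + 3}{2 \left(-2\right)} 1}{2} = -1 + \frac{- 5 \cdot \frac{1}{2} \left(- \frac{1}{2}\right) 7 \cdot 1}{2} = -1 + \frac{\left(-5\right) \left(- \frac{7}{4}\right) 1}{2} = -1 + \frac{\frac{35}{4} \cdot 1}{2} = -1 + \frac{1}{2} \cdot \frac{35}{4} = -1 + \frac{35}{8} = \frac{27}{8} \approx 3.375$)
$\left(7 - n{\left(4 \right)}\right) 21 S = \left(7 - 4\right) 21 \cdot \frac{27}{8} = 3 \cdot 21 \cdot \frac{27}{8} = 63 \cdot \frac{27}{8} = \frac{1701}{8}$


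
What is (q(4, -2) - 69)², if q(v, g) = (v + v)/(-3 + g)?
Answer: 124609/25 ≈ 4984.4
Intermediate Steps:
q(v, g) = 2*v/(-3 + g) (q(v, g) = (2*v)/(-3 + g) = 2*v/(-3 + g))
(q(4, -2) - 69)² = (2*4/(-3 - 2) - 69)² = (2*4/(-5) - 69)² = (2*4*(-⅕) - 69)² = (-8/5 - 69)² = (-353/5)² = 124609/25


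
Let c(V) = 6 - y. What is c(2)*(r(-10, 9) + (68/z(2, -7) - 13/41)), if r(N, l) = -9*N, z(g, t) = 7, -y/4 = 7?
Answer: 969918/287 ≈ 3379.5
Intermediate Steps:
y = -28 (y = -4*7 = -28)
c(V) = 34 (c(V) = 6 - 1*(-28) = 6 + 28 = 34)
c(2)*(r(-10, 9) + (68/z(2, -7) - 13/41)) = 34*(-9*(-10) + (68/7 - 13/41)) = 34*(90 + (68*(1/7) - 13*1/41)) = 34*(90 + (68/7 - 13/41)) = 34*(90 + 2697/287) = 34*(28527/287) = 969918/287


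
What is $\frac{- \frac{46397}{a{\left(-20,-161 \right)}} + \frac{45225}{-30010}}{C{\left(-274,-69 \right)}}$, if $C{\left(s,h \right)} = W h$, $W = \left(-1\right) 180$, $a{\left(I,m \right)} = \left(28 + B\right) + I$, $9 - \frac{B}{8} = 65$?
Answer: $\frac{137247497}{16399864800} \approx 0.0083688$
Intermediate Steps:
$B = -448$ ($B = 72 - 520 = -448$)
$a{\left(I,m \right)} = -420 + I$ ($a{\left(I,m \right)} = \left(28 - 448\right) + I = -420 + I$)
$W = -180$
$C{\left(s,h \right)} = - 180 h$
$\frac{- \frac{46397}{a{\left(-20,-161 \right)}} + \frac{45225}{-30010}}{C{\left(-274,-69 \right)}} = \frac{- \frac{46397}{-420 - 20} + \frac{45225}{-30010}}{\left(-180\right) \left(-69\right)} = \frac{- \frac{46397}{-440} + 45225 \left(- \frac{1}{30010}\right)}{12420} = \left(\left(-46397\right) \left(- \frac{1}{440}\right) - \frac{9045}{6002}\right) \frac{1}{12420} = \left(\frac{46397}{440} - \frac{9045}{6002}\right) \frac{1}{12420} = \frac{137247497}{1320440} \cdot \frac{1}{12420} = \frac{137247497}{16399864800}$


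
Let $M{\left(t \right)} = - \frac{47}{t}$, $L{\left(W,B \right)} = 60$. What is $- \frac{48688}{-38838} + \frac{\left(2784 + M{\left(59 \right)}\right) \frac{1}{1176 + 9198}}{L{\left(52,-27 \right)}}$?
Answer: $\frac{299065618937}{237714193080} \approx 1.2581$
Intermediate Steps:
$- \frac{48688}{-38838} + \frac{\left(2784 + M{\left(59 \right)}\right) \frac{1}{1176 + 9198}}{L{\left(52,-27 \right)}} = - \frac{48688}{-38838} + \frac{\left(2784 - \frac{47}{59}\right) \frac{1}{1176 + 9198}}{60} = \left(-48688\right) \left(- \frac{1}{38838}\right) + \frac{2784 - \frac{47}{59}}{10374} \cdot \frac{1}{60} = \frac{24344}{19419} + \left(2784 - \frac{47}{59}\right) \frac{1}{10374} \cdot \frac{1}{60} = \frac{24344}{19419} + \frac{164209}{59} \cdot \frac{1}{10374} \cdot \frac{1}{60} = \frac{24344}{19419} + \frac{164209}{612066} \cdot \frac{1}{60} = \frac{24344}{19419} + \frac{164209}{36723960} = \frac{299065618937}{237714193080}$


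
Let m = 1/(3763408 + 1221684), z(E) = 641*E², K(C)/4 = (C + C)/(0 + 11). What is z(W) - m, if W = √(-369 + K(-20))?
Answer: -13481578117879/54836012 ≈ -2.4585e+5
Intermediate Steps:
K(C) = 8*C/11 (K(C) = 4*((C + C)/(0 + 11)) = 4*((2*C)/11) = 4*((2*C)*(1/11)) = 4*(2*C/11) = 8*C/11)
W = I*√46409/11 (W = √(-369 + (8/11)*(-20)) = √(-369 - 160/11) = √(-4219/11) = I*√46409/11 ≈ 19.584*I)
m = 1/4985092 ≈ 2.0060e-7
z(W) - m = 641*(I*√46409/11)² - 1*1/4985092 = 641*(-4219/11) - 1/4985092 = -2704379/11 - 1/4985092 = -13481578117879/54836012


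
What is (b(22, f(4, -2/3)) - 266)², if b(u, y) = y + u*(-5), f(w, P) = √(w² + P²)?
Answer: 1272532/9 - 1504*√37/3 ≈ 1.3834e+5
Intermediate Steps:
f(w, P) = √(P² + w²)
b(u, y) = y - 5*u
(b(22, f(4, -2/3)) - 266)² = ((√((-2/3)² + 4²) - 5*22) - 266)² = ((√((-2*⅓)² + 16) - 110) - 266)² = ((√((-⅔)² + 16) - 110) - 266)² = ((√(4/9 + 16) - 110) - 266)² = ((√(148/9) - 110) - 266)² = ((2*√37/3 - 110) - 266)² = ((-110 + 2*√37/3) - 266)² = (-376 + 2*√37/3)²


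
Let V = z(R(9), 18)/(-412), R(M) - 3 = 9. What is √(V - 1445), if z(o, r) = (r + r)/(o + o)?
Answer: I*√245280698/412 ≈ 38.013*I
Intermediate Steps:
R(M) = 12 (R(M) = 3 + 9 = 12)
z(o, r) = r/o (z(o, r) = (2*r)/((2*o)) = (2*r)*(1/(2*o)) = r/o)
V = -3/824 (V = (18/12)/(-412) = (18*(1/12))*(-1/412) = (3/2)*(-1/412) = -3/824 ≈ -0.0036408)
√(V - 1445) = √(-3/824 - 1445) = √(-1190683/824) = I*√245280698/412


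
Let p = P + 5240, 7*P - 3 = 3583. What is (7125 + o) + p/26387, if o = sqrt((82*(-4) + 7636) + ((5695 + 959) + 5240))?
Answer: 1316091891/184709 + sqrt(19202) ≈ 7263.8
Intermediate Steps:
P = 3586/7 (P = 3/7 + (1/7)*3583 = 3/7 + 3583/7 = 3586/7 ≈ 512.29)
p = 40266/7 (p = 3586/7 + 5240 = 40266/7 ≈ 5752.3)
o = sqrt(19202) (o = sqrt((-328 + 7636) + (6654 + 5240)) = sqrt(7308 + 11894) = sqrt(19202) ≈ 138.57)
(7125 + o) + p/26387 = (7125 + sqrt(19202)) + (40266/7)/26387 = (7125 + sqrt(19202)) + (40266/7)*(1/26387) = (7125 + sqrt(19202)) + 40266/184709 = 1316091891/184709 + sqrt(19202)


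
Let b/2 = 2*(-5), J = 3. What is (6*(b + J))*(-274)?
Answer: 27948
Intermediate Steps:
b = -20 (b = 2*(2*(-5)) = 2*(-10) = -20)
(6*(b + J))*(-274) = (6*(-20 + 3))*(-274) = (6*(-17))*(-274) = -102*(-274) = 27948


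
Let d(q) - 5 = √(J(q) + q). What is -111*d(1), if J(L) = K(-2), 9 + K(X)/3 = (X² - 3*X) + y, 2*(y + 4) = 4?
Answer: -555 - 111*I*√2 ≈ -555.0 - 156.98*I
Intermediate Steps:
y = -2 (y = -4 + (½)*4 = -4 + 2 = -2)
K(X) = -33 - 9*X + 3*X² (K(X) = -27 + 3*((X² - 3*X) - 2) = -27 + 3*(-2 + X² - 3*X) = -27 + (-6 - 9*X + 3*X²) = -33 - 9*X + 3*X²)
J(L) = -3 (J(L) = -33 - 9*(-2) + 3*(-2)² = -33 + 18 + 3*4 = -33 + 18 + 12 = -3)
d(q) = 5 + √(-3 + q)
-111*d(1) = -111*(5 + √(-3 + 1)) = -111*(5 + √(-2)) = -111*(5 + I*√2) = -555 - 111*I*√2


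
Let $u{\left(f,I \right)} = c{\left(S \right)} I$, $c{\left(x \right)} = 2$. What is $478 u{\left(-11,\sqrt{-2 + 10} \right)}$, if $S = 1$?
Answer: $1912 \sqrt{2} \approx 2704.0$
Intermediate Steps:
$u{\left(f,I \right)} = 2 I$
$478 u{\left(-11,\sqrt{-2 + 10} \right)} = 478 \cdot 2 \sqrt{-2 + 10} = 478 \cdot 2 \sqrt{8} = 478 \cdot 2 \cdot 2 \sqrt{2} = 478 \cdot 4 \sqrt{2} = 1912 \sqrt{2}$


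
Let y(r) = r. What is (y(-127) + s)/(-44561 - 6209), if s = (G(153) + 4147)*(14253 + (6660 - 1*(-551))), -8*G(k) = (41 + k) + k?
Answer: -8808008/5077 ≈ -1734.9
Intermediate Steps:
G(k) = -41/8 - k/4 (G(k) = -((41 + k) + k)/8 = -(41 + 2*k)/8 = -41/8 - k/4)
s = 88080207 (s = ((-41/8 - 1/4*153) + 4147)*(14253 + (6660 - 1*(-551))) = ((-41/8 - 153/4) + 4147)*(14253 + (6660 + 551)) = (-347/8 + 4147)*(14253 + 7211) = (32829/8)*21464 = 88080207)
(y(-127) + s)/(-44561 - 6209) = (-127 + 88080207)/(-44561 - 6209) = 88080080/(-50770) = 88080080*(-1/50770) = -8808008/5077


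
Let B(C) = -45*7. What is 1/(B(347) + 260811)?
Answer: 1/260496 ≈ 3.8388e-6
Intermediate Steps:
B(C) = -315
1/(B(347) + 260811) = 1/(-315 + 260811) = 1/260496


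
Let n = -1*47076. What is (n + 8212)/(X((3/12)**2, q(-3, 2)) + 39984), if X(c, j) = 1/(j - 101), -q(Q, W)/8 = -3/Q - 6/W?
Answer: -3303440/3398639 ≈ -0.97199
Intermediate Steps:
q(Q, W) = 24/Q + 48/W (q(Q, W) = -8*(-3/Q - 6/W) = -8*(-6/W - 3/Q) = 24/Q + 48/W)
n = -47076
X(c, j) = 1/(-101 + j)
(n + 8212)/(X((3/12)**2, q(-3, 2)) + 39984) = (-47076 + 8212)/(1/(-101 + (24/(-3) + 48/2)) + 39984) = -38864/(1/(-101 + (24*(-1/3) + 48*(1/2))) + 39984) = -38864/(1/(-101 + (-8 + 24)) + 39984) = -38864/(1/(-101 + 16) + 39984) = -38864/(1/(-85) + 39984) = -38864/(-1/85 + 39984) = -38864/3398639/85 = -38864*85/3398639 = -3303440/3398639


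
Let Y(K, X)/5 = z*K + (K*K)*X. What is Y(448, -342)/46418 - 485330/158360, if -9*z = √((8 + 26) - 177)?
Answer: -2718614407517/367537724 - 1120*I*√143/208881 ≈ -7396.8 - 0.064119*I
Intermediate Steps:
z = -I*√143/9 (z = -√((8 + 26) - 177)/9 = -√(34 - 177)/9 = -I*√143/9 ≈ -1.3287*I)
Y(K, X) = 5*X*K² - 5*I*K*√143/9 (Y(K, X) = 5*((-I*√143/9)*K + (K*K)*X) = 5*(-I*K*√143/9 + K²*X) = 5*(-I*K*√143/9 + X*K²) = 5*(X*K² - I*K*√143/9) = 5*X*K² - 5*I*K*√143/9)
Y(448, -342)/46418 - 485330/158360 = ((5/9)*448*(-I*√143 + 9*448*(-342)))/46418 - 485330/158360 = ((5/9)*448*(-I*√143 - 1378944))*(1/46418) - 485330*1/158360 = ((5/9)*448*(-1378944 - I*√143))*(1/46418) - 48533/15836 = (-343203840 - 2240*I*√143/9)*(1/46418) - 48533/15836 = (-171601920/23209 - 1120*I*√143/208881) - 48533/15836 = -2718614407517/367537724 - 1120*I*√143/208881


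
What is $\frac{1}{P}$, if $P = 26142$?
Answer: $\frac{1}{26142} \approx 3.8253 \cdot 10^{-5}$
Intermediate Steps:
$\frac{1}{P} = \frac{1}{26142}$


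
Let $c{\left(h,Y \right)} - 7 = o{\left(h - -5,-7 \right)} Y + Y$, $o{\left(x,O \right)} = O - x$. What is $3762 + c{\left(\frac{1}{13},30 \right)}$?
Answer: $\frac{44677}{13} \approx 3436.7$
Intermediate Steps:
$c{\left(h,Y \right)} = 7 + Y + Y \left(-12 - h\right)$ ($c{\left(h,Y \right)} = 7 + \left(\left(-7 - \left(h - -5\right)\right) Y + Y\right) = 7 + \left(\left(-7 - \left(h + 5\right)\right) Y + Y\right) = 7 + \left(\left(-7 - \left(5 + h\right)\right) Y + Y\right) = 7 + \left(\left(-12 - h\right) Y + Y\right) = 7 + \left(Y \left(-12 - h\right) + Y\right) = 7 + \left(Y + Y \left(-12 - h\right)\right) = 7 + Y + Y \left(-12 - h\right)$)
$3762 + c{\left(\frac{1}{13},30 \right)} = 3762 + \left(7 + 30 - 30 \left(12 + \frac{1}{13}\right)\right) = 3762 + \left(7 + 30 - 30 \cdot \frac{157}{13}\right) = 3762 + \left(7 + 30 - \frac{4710}{13}\right) = 3762 - \frac{4229}{13} = \frac{44677}{13}$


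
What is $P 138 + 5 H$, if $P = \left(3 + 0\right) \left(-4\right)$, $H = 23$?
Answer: $-1541$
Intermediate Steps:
$P = -12$ ($P = 3 \left(-4\right) = -12$)
$P 138 + 5 H = \left(-12\right) 138 + 5 \cdot 23 = -1656 + 115 = -1541$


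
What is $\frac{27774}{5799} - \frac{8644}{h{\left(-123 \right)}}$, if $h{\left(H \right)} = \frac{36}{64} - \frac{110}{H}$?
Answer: $- \frac{32856478050}{5541911} \approx -5928.7$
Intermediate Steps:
$h{\left(H \right)} = \frac{9}{16} - \frac{110}{H}$ ($h{\left(H \right)} = 36 \cdot \frac{1}{64} - \frac{110}{H} = \frac{9}{16} - \frac{110}{H}$)
$\frac{27774}{5799} - \frac{8644}{h{\left(-123 \right)}} = \frac{27774}{5799} - \frac{8644}{\frac{9}{16} - \frac{110}{-123}} = 27774 \cdot \frac{1}{5799} - \frac{8644}{\frac{9}{16} - - \frac{110}{123}} = \frac{9258}{1933} - \frac{8644}{\frac{9}{16} + \frac{110}{123}} = \frac{9258}{1933} - \frac{8644}{\frac{2867}{1968}} = \frac{9258}{1933} - \frac{17011392}{2867} = - \frac{32856478050}{5541911}$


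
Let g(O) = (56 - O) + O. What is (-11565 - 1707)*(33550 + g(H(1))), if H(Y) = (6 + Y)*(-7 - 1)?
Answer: -446018832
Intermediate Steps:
H(Y) = -48 - 8*Y (H(Y) = (6 + Y)*(-8) = -48 - 8*Y)
g(O) = 56
(-11565 - 1707)*(33550 + g(H(1))) = (-11565 - 1707)*(33550 + 56) = -13272*33606 = -446018832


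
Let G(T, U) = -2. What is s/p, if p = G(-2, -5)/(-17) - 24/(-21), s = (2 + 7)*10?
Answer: 357/5 ≈ 71.400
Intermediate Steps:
s = 90 (s = 9*10 = 90)
p = 150/119 (p = -2/(-17) - 24/(-21) = -2*(-1/17) - 24*(-1/21) = 2/17 + 8/7 = 150/119 ≈ 1.2605)
s/p = 90/(150/119) = (119/150)*90 = 357/5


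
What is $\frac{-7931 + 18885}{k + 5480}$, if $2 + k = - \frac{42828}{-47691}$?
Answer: $\frac{87067869}{43549021} \approx 1.9993$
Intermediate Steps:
$k = - \frac{17518}{15897}$ ($k = -2 - \frac{42828}{-47691} = -2 - - \frac{14276}{15897} = -2 + \frac{14276}{15897} = - \frac{17518}{15897} \approx -1.102$)
$\frac{-7931 + 18885}{k + 5480} = \frac{-7931 + 18885}{- \frac{17518}{15897} + 5480} = \frac{10954}{\frac{87098042}{15897}} = 10954 \cdot \frac{15897}{87098042} = \frac{87067869}{43549021}$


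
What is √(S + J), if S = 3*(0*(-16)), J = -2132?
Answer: 2*I*√533 ≈ 46.174*I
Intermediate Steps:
S = 0 (S = 3*0 = 0)
√(S + J) = √(0 - 2132) = √(-2132) = 2*I*√533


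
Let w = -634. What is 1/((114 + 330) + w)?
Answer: -1/190 ≈ -0.0052632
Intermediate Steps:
1/((114 + 330) + w) = 1/((114 + 330) - 634) = 1/(444 - 634) = 1/(-190) = -1/190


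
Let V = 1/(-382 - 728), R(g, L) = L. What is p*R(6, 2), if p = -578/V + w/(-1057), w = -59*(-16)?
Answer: 1356298232/1057 ≈ 1.2832e+6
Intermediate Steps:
w = 944
V = -1/1110 (V = 1/(-1110) = -1/1110 ≈ -0.00090090)
p = 678149116/1057 (p = -578/(-1/1110) + 944/(-1057) = -578*(-1110) + 944*(-1/1057) = 641580 - 944/1057 = 678149116/1057 ≈ 6.4158e+5)
p*R(6, 2) = (678149116/1057)*2 = 1356298232/1057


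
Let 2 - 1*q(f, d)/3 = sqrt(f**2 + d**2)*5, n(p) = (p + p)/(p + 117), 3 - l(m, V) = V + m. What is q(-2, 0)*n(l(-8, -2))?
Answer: -24/5 ≈ -4.8000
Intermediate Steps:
l(m, V) = 3 - V - m (l(m, V) = 3 - (V + m) = 3 + (-V - m) = 3 - V - m)
n(p) = 2*p/(117 + p) (n(p) = (2*p)/(117 + p) = 2*p/(117 + p))
q(f, d) = 6 - 15*sqrt(d**2 + f**2) (q(f, d) = 6 - 3*sqrt(f**2 + d**2)*5 = 6 - 3*sqrt(d**2 + f**2)*5 = 6 - 15*sqrt(d**2 + f**2))
q(-2, 0)*n(l(-8, -2)) = (6 - 15*sqrt(0**2 + (-2)**2))*(2*(3 - 1*(-2) - 1*(-8))/(117 + (3 - 1*(-2) - 1*(-8)))) = (6 - 15*sqrt(0 + 4))*(2*(3 + 2 + 8)/(117 + (3 + 2 + 8))) = (6 - 15*sqrt(4))*(2*13/(117 + 13)) = (6 - 15*2)*(2*13/130) = (6 - 30)*(2*13*(1/130)) = -24*1/5 = -24/5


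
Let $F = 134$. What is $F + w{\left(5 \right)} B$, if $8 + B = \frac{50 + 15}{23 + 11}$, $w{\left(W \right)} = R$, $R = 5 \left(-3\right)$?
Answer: $\frac{7661}{34} \approx 225.32$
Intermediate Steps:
$R = -15$
$w{\left(W \right)} = -15$
$B = - \frac{207}{34}$ ($B = -8 + \frac{50 + 15}{23 + 11} = -8 + \frac{65}{34} = - \frac{207}{34} \approx -6.0882$)
$F + w{\left(5 \right)} B = 134 - - \frac{3105}{34} = 134 + \frac{3105}{34} = \frac{7661}{34}$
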